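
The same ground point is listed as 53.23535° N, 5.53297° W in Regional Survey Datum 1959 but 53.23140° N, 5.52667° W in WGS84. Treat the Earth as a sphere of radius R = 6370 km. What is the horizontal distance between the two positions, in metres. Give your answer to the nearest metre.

Δφ = 53.23140° − 53.23535° = -0.00395°; Δλ = -5.52667° − -5.53297° = +0.00630°.
1° along a meridian = πR/180 = 111177 m.
ΔN = Δφ × 111177 = -439.2 m; ΔE = Δλ × 111177 × cos(53.23535°) = +0.00630 × 111177 × 0.598529 = 419.2 m.
Distance = √(ΔE² + ΔN²) = √(419.2² + (-439.2)²) = 607.1 m.

607 m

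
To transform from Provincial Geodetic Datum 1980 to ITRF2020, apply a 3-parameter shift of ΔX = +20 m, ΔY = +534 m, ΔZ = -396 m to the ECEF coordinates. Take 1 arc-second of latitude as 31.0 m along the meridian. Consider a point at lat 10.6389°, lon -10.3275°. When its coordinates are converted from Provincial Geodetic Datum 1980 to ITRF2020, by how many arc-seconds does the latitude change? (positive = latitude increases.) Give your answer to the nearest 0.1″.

sin φ = 0.184619, cos φ = 0.982810, sin λ = -0.179274, cos λ = 0.983799.
North component: ΔN = −sin φ cos λ·ΔX − sin φ sin λ·ΔY + cos φ·ΔZ = −(0.184619)(0.983799)(20) − (0.184619)(-0.179274)(534) + (0.982810)(-396) = -375.15 m.
1° of latitude spans 3600 × 31.00 = 111600 m, so Δφ = -375.15 / 111600 × 3600 = -12.102″.

Δφ = -12.1″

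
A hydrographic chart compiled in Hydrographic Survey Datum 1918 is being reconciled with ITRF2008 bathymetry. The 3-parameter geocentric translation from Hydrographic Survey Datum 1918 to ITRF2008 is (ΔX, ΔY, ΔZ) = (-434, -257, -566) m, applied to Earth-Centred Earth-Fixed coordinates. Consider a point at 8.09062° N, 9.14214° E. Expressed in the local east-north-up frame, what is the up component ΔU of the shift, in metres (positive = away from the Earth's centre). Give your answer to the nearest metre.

ΔU = -544 m

The local up (radial) axis is (cos φ cos λ, cos φ sin λ, sin φ), giving ΔU = -424.222 − 40.427 − 79.658 = -544.31 m.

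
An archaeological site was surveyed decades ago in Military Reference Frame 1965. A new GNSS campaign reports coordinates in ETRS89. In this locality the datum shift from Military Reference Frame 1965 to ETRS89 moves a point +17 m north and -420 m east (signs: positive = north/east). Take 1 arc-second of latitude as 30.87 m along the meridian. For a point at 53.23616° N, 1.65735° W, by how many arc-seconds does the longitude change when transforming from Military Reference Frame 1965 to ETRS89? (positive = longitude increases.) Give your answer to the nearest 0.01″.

At latitude 53.23616°, cos φ = 0.598518.
1″ of longitude at this latitude = 30.87 × cos φ = 18.4763 m, so Δλ = -420.0 / 18.4763 = -22.732″.

Δλ = -22.73″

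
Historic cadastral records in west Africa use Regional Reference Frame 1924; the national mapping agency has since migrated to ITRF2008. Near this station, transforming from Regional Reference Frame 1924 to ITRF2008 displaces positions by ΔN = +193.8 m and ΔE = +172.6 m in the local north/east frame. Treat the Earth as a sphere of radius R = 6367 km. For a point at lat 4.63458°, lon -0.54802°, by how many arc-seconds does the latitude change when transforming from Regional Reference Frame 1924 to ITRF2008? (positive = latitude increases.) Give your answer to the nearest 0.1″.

Δφ = 6.3″

On a sphere of radius R, 1 rad of latitude = R, so Δφ = ΔN / R = 193.8 / 6367000 = 3.0438e-05 rad = 6.278″.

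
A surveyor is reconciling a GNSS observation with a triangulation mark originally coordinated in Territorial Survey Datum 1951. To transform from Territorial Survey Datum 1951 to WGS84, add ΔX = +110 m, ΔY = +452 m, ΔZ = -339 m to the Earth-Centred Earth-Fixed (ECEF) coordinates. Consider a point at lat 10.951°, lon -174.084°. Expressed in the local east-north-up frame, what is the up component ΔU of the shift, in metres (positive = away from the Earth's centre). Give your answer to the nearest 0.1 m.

ΔU = -217.6 m

The local up (radial) axis is (cos φ cos λ, cos φ sin λ, sin φ), giving ΔU = -107.422 − 45.739 − 64.400 = -217.56 m.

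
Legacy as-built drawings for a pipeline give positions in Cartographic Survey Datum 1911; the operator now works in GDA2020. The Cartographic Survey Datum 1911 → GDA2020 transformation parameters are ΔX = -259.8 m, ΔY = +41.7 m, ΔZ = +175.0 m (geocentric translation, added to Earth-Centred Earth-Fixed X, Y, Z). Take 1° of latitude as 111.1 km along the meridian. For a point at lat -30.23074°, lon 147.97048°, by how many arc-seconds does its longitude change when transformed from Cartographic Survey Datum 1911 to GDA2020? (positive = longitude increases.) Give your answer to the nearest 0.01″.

Δλ = 3.84″

sin φ = -0.503484, cos φ = 0.864005, sin λ = 0.530356, cos λ = -0.847775.
East component: ΔE = −sin λ·ΔX + cos λ·ΔY = −(0.530356)(-259.8) + (-0.847775)(41.7) = 102.43 m.
1° of latitude spans 111100 m; at latitude φ, 1° of longitude spans that × cos φ = 95990.9 m, so Δλ = 102.43 / 95990.9 × 3600 = 3.842″.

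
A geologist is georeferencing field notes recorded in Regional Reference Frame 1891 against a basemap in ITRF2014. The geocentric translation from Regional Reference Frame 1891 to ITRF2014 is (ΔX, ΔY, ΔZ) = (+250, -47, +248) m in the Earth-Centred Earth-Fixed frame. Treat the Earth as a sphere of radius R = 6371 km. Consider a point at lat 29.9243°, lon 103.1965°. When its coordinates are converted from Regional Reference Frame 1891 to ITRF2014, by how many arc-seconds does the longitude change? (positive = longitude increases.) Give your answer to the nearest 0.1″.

Δλ = -8.7″

sin φ = 0.498855, cos φ = 0.866685, sin λ = 0.973593, cos λ = -0.228291.
East component: ΔE = −sin λ·ΔX + cos λ·ΔY = −(0.973593)(250) + (-0.228291)(-47) = -232.67 m.
1° of latitude spans πR/180 = 111195 m; at latitude φ, 1° of longitude spans that × cos φ = 96371.0 m, so Δλ = -232.67 / 96371.0 × 3600 = -8.691″.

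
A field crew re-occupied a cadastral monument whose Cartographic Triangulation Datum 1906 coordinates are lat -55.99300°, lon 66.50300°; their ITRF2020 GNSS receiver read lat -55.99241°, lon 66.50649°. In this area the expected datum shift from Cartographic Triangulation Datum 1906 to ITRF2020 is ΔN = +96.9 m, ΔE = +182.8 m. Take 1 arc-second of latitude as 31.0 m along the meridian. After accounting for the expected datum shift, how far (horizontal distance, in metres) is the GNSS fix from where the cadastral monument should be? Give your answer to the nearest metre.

47 m

Observed coordinate differences: Δφ = +0.00059°, Δλ = +0.00349°.
Converting to metres (1° lat = 111600 m, cos φ = 0.559294): observed ΔN = 65.8 m, observed ΔE = 217.8 m.
Subtracting the expected shift leaves a residual of 65.8 − (96.9) = -31.1 m north and 217.8 − (182.8) = 35.0 m east.
Residual distance = √((-31.1)² + 35.0²) = 46.8 m.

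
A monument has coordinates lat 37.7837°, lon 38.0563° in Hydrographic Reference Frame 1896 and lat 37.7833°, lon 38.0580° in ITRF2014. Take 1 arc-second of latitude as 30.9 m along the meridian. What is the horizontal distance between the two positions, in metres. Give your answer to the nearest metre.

Δφ = 37.7833° − 37.7837° = -0.0004°; Δλ = 38.0580° − 38.0563° = +0.0017°.
1° of latitude = 3600 × 30.90 = 111240 m.
ΔN = Δφ × 111240 = -44.5 m; ΔE = Δλ × 111240 × cos(37.7837°) = +0.0017 × 111240 × 0.790329 = 149.5 m.
Distance = √(ΔE² + ΔN²) = √(149.5² + (-44.5)²) = 155.9 m.

156 m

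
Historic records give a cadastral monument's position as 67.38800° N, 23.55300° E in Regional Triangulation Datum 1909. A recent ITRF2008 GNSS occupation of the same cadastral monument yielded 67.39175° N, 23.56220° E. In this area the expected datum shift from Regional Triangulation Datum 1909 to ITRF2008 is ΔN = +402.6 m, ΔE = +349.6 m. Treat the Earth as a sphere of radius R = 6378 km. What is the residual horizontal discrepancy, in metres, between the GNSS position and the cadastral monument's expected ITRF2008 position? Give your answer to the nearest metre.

Observed coordinate differences: Δφ = +0.00375°, Δλ = +0.00920°.
Converting to metres (1° lat = 111317 m, cos φ = 0.384489): observed ΔN = 417.4 m, observed ΔE = 393.8 m.
Subtracting the expected shift leaves a residual of 417.4 − (402.6) = 14.8 m north and 393.8 − (349.6) = 44.2 m east.
Residual distance = √(14.8² + 44.2²) = 46.6 m.

47 m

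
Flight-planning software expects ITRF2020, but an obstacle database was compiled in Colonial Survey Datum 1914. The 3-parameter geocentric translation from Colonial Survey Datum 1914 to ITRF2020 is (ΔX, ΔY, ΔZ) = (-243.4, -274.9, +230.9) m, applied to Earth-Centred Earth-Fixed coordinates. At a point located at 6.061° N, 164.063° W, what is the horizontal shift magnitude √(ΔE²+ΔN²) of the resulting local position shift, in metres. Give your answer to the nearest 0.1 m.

278.9 m

At φ = 6.061°, λ = -164.063°: sin φ = 0.105587, cos φ = 0.994410, sin λ = -0.274580, cos λ = -0.961564.
ΔE = −sin λ·ΔX + cos λ·ΔY = −(-0.274580)·(-243.4) + (-0.961564)·(-274.9) = 197.50 m.
ΔN = −sin φ cos λ·ΔX − sin φ sin λ·ΔY + cos φ·ΔZ = −(0.105587)(-0.961564)(-243.4) − (0.105587)(-0.274580)(-274.9) + (0.994410)(230.9) = 196.93 m.
Horizontal magnitude = √(ΔE² + ΔN²) = √(197.50² + 196.93²) = 278.90 m.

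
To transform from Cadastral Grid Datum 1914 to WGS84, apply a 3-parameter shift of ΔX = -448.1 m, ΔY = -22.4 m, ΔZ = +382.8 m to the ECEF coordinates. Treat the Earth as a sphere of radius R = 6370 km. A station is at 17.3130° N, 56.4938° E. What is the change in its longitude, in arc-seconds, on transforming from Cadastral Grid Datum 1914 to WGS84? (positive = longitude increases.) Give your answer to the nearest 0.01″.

sin φ = 0.297591, cos φ = 0.954693, sin λ = 0.833826, cos λ = 0.552027.
East component: ΔE = −sin λ·ΔX + cos λ·ΔY = −(0.833826)(-448.1) + (0.552027)(-22.4) = 361.27 m.
1° of latitude spans πR/180 = 111177 m; at latitude φ, 1° of longitude spans that × cos φ = 106140.4 m, so Δλ = 361.27 / 106140.4 × 3600 = 12.253″.

Δλ = 12.25″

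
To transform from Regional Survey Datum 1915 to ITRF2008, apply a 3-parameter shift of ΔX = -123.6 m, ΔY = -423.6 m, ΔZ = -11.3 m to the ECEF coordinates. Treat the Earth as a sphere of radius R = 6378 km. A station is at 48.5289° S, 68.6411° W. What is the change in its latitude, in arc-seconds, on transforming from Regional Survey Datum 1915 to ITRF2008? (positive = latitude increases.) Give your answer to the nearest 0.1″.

Δφ = 8.2″

sin φ = -0.749290, cos φ = 0.662242, sin λ = -0.931317, cos λ = 0.364209.
North component: ΔN = −sin φ cos λ·ΔX − sin φ sin λ·ΔY + cos φ·ΔZ = −(-0.749290)(0.364209)(-123.6) − (-0.749290)(-0.931317)(-423.6) + (0.662242)(-11.3) = 254.39 m.
1° of latitude spans πR/180 = 111317 m, so Δφ = 254.39 / 111317 × 3600 = 8.227″.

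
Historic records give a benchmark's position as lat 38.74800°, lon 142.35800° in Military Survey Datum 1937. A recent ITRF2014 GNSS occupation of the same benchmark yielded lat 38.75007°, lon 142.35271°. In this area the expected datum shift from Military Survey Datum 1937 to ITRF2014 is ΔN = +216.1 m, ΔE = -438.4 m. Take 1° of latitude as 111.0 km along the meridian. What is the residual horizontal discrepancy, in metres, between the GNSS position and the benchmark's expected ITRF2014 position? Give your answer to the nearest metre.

24 m

Observed coordinate differences: Δφ = +0.00207°, Δλ = -0.00529°.
Converting to metres (1° lat = 111000 m, cos φ = 0.779906): observed ΔN = 229.8 m, observed ΔE = -458.0 m.
Subtracting the expected shift leaves a residual of 229.8 − (216.1) = 13.7 m north and -458.0 − (-438.4) = -19.6 m east.
Residual distance = √(13.7² + (-19.6)²) = 23.9 m.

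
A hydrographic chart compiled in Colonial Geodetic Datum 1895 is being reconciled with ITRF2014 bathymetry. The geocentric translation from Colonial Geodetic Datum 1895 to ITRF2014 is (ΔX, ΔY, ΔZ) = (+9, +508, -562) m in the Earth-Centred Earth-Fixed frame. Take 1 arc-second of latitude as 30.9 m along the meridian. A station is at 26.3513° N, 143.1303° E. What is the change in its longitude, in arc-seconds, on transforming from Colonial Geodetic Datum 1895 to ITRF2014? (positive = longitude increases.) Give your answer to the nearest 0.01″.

sin φ = 0.443874, cos φ = 0.896089, sin λ = 0.599997, cos λ = -0.800002.
East component: ΔE = −sin λ·ΔX + cos λ·ΔY = −(0.599997)(9) + (-0.800002)(508) = -411.80 m.
1° of latitude spans 3600 × 30.90 = 111240 m; at latitude φ, 1° of longitude spans that × cos φ = 99681.0 m, so Δλ = -411.80 / 99681.0 × 3600 = -14.872″.

Δλ = -14.87″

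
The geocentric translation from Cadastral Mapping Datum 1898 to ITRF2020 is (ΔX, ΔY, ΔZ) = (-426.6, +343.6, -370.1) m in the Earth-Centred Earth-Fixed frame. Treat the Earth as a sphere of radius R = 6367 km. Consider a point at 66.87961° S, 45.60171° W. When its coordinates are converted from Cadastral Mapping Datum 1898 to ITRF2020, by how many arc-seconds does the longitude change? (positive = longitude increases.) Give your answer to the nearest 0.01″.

sin φ = -0.919682, cos φ = 0.392664, sin λ = -0.714494, cos λ = 0.699642.
East component: ΔE = −sin λ·ΔX + cos λ·ΔY = −(-0.714494)(-426.6) + (0.699642)(343.6) = -64.41 m.
1° of latitude spans πR/180 = 111125 m; at latitude φ, 1° of longitude spans that × cos φ = 43634.9 m, so Δλ = -64.41 / 43634.9 × 3600 = -5.314″.

Δλ = -5.31″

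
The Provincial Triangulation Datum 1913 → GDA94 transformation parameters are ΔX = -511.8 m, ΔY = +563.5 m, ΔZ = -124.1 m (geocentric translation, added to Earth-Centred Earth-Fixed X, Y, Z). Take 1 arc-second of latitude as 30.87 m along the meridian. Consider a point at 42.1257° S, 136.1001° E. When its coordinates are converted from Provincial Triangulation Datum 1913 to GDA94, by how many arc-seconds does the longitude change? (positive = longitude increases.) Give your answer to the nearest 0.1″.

sin φ = -0.670759, cos φ = 0.741675, sin λ = 0.693401, cos λ = -0.720552.
East component: ΔE = −sin λ·ΔX + cos λ·ΔY = −(0.693401)(-511.8) + (-0.720552)(563.5) = -51.15 m.
1° of latitude spans 3600 × 30.87 = 111132 m; at latitude φ, 1° of longitude spans that × cos φ = 82423.8 m, so Δλ = -51.15 / 82423.8 × 3600 = -2.234″.

Δλ = -2.2″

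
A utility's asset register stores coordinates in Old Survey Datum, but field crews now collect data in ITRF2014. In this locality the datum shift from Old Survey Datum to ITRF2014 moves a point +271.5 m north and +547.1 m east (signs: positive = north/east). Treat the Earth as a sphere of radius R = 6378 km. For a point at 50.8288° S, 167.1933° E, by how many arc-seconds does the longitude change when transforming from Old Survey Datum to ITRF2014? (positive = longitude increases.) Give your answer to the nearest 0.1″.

At latitude -50.8288°, cos φ = 0.631640.
One radian of longitude at latitude φ spans R cos φ, so Δλ = ΔE / (R cos φ) = 547.1 / (6378000 × 0.631640) = 1.3580e-04 rad = 28.012″.

Δλ = 28.0″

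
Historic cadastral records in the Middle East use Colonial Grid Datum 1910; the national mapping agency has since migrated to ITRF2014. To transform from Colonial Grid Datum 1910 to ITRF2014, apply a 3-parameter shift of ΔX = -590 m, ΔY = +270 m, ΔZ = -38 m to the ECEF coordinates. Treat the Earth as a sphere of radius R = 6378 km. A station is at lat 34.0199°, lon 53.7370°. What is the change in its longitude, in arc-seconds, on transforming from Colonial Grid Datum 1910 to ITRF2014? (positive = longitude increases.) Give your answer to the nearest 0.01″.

Δλ = 24.79″

sin φ = 0.559481, cos φ = 0.828843, sin λ = 0.806310, cos λ = 0.591493.
East component: ΔE = −sin λ·ΔX + cos λ·ΔY = −(0.806310)(-590) + (0.591493)(270) = 635.43 m.
1° of latitude spans πR/180 = 111317 m; at latitude φ, 1° of longitude spans that × cos φ = 92264.4 m, so Δλ = 635.43 / 92264.4 × 3600 = 24.793″.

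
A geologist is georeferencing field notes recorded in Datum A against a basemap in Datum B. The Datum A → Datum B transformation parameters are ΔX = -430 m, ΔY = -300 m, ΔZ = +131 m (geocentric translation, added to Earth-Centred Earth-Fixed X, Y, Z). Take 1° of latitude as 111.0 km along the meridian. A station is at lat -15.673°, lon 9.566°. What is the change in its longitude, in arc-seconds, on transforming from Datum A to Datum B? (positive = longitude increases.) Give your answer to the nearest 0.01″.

Δλ = -7.56″

sin φ = -0.270147, cos φ = 0.962819, sin λ = 0.166184, cos λ = 0.986095.
East component: ΔE = −sin λ·ΔX + cos λ·ΔY = −(0.166184)(-430) + (0.986095)(-300) = -224.37 m.
1° of latitude spans 111000 m; at latitude φ, 1° of longitude spans that × cos φ = 106872.9 m, so Δλ = -224.37 / 106872.9 × 3600 = -7.558″.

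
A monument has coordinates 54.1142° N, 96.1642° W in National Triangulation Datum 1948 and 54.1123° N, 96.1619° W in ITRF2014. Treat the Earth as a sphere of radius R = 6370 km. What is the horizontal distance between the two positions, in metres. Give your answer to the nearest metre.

259 m

Δφ = 54.1123° − 54.1142° = -0.0019°; Δλ = -96.1619° − -96.1642° = +0.0023°.
1° along a meridian = πR/180 = 111177 m.
ΔN = Δφ × 111177 = -211.2 m; ΔE = Δλ × 111177 × cos(54.1142°) = +0.0023 × 111177 × 0.586172 = 149.9 m.
Distance = √(ΔE² + ΔN²) = √(149.9² + (-211.2)²) = 259.0 m.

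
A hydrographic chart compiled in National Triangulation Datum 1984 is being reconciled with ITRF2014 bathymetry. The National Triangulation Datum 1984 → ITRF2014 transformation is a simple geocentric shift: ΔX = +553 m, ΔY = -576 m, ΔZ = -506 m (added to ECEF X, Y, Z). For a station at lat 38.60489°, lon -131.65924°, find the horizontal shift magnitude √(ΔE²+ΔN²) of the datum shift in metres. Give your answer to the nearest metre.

At φ = 38.60489°, λ = -131.65924°: sin φ = 0.623946, cos φ = 0.781467, sin λ = -0.747111, cos λ = -0.664699.
ΔE = −sin λ·ΔX + cos λ·ΔY = −(-0.747111)·(553) + (-0.664699)·(-576) = 796.02 m.
ΔN = −sin φ cos λ·ΔX − sin φ sin λ·ΔY + cos φ·ΔZ = −(0.623946)(-0.664699)(553) − (0.623946)(-0.747111)(-576) + (0.781467)(-506) = -434.58 m.
Horizontal magnitude = √(ΔE² + ΔN²) = √(796.02² + (-434.58)²) = 906.92 m.

907 m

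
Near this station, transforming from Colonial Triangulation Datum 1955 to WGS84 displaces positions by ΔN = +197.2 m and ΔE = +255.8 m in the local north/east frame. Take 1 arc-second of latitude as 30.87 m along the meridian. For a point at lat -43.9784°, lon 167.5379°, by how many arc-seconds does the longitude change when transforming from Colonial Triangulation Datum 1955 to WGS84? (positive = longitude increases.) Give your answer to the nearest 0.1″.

At latitude -43.9784°, cos φ = 0.719602.
1″ of longitude at this latitude = 30.87 × cos φ = 22.2141 m, so Δλ = 255.8 / 22.2141 = 11.515″.

Δλ = 11.5″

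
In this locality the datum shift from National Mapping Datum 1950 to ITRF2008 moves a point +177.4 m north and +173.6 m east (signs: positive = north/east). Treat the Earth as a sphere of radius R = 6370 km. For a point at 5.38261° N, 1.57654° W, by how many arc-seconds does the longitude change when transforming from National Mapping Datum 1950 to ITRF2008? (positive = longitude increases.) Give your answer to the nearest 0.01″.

At latitude 5.38261°, cos φ = 0.995590.
One radian of longitude at latitude φ spans R cos φ, so Δλ = ΔE / (R cos φ) = 173.6 / (6370000 × 0.995590) = 2.7373e-05 rad = 5.646″.

Δλ = 5.65″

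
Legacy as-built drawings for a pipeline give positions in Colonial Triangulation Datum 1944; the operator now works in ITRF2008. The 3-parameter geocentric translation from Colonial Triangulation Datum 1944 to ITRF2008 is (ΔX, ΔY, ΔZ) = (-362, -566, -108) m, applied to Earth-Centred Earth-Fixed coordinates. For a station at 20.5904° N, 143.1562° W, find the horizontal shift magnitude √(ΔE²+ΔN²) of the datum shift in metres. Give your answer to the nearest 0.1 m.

At φ = 20.5904°, λ = -143.1562°: sin φ = 0.351685, cos φ = 0.936118, sin λ = -0.599636, cos λ = -0.800273.
ΔE = −sin λ·ΔX + cos λ·ΔY = −(-0.599636)·(-362) + (-0.800273)·(-566) = 235.89 m.
ΔN = −sin φ cos λ·ΔX − sin φ sin λ·ΔY + cos φ·ΔZ = −(0.351685)(-0.800273)(-362) − (0.351685)(-0.599636)(-566) + (0.936118)(-108) = -322.34 m.
Horizontal magnitude = √(ΔE² + ΔN²) = √(235.89² + (-322.34)²) = 399.43 m.

399.4 m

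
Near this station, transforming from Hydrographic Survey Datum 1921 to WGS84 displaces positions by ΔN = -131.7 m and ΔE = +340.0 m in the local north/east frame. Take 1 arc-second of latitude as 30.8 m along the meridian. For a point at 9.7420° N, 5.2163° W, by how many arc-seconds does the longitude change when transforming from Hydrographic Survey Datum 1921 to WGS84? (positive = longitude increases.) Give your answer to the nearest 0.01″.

At latitude 9.7420°, cos φ = 0.985580.
1″ of longitude at this latitude = 30.80 × cos φ = 30.3559 m, so Δλ = 340.0 / 30.3559 = 11.200″.

Δλ = 11.20″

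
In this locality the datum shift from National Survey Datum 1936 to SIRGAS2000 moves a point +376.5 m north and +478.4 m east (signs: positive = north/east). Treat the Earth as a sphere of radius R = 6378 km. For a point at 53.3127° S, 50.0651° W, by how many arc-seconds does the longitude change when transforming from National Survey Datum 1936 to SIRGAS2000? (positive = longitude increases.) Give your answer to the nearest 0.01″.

At latitude -53.3127°, cos φ = 0.597447.
One radian of longitude at latitude φ spans R cos φ, so Δλ = ΔE / (R cos φ) = 478.4 / (6378000 × 0.597447) = 1.2555e-04 rad = 25.896″.

Δλ = 25.90″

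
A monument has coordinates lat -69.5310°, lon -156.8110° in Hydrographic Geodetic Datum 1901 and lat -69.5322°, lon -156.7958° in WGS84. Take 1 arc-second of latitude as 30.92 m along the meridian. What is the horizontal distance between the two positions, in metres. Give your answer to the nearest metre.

607 m

Δφ = -69.5322° − -69.5310° = -0.0012°; Δλ = -156.7958° − -156.8110° = +0.0152°.
1° of latitude = 3600 × 30.92 = 111312 m.
ΔN = Δφ × 111312 = -133.6 m; ΔE = Δλ × 111312 × cos(-69.5310°) = +0.0152 × 111312 × 0.349701 = 591.7 m.
Distance = √(ΔE² + ΔN²) = √(591.7² + (-133.6)²) = 606.6 m.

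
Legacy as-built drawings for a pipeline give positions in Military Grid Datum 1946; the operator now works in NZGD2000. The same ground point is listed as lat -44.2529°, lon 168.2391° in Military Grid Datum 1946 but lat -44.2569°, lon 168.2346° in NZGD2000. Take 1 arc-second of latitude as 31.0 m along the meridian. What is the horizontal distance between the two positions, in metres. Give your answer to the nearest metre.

573 m

Δφ = -44.2569° − -44.2529° = -0.0040°; Δλ = 168.2346° − 168.2391° = -0.0045°.
1° of latitude = 3600 × 31.00 = 111600 m.
ΔN = Δφ × 111600 = -446.4 m; ΔE = Δλ × 111600 × cos(-44.2529°) = -0.0045 × 111600 × 0.716267 = -359.7 m.
Distance = √(ΔE² + ΔN²) = √((-359.7)² + (-446.4)²) = 573.3 m.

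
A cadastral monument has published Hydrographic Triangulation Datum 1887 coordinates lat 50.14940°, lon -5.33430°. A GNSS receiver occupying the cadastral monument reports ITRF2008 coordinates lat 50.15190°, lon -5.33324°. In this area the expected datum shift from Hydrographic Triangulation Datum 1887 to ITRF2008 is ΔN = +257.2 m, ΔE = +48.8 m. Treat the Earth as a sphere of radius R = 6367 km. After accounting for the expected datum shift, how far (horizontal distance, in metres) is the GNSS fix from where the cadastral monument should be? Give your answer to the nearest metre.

Observed coordinate differences: Δφ = +0.00250°, Δλ = +0.00106°.
Converting to metres (1° lat = 111125 m, cos φ = 0.640788): observed ΔN = 277.8 m, observed ΔE = 75.5 m.
Subtracting the expected shift leaves a residual of 277.8 − (257.2) = 20.6 m north and 75.5 − (48.8) = 26.7 m east.
Residual distance = √(20.6² + 26.7²) = 33.7 m.

34 m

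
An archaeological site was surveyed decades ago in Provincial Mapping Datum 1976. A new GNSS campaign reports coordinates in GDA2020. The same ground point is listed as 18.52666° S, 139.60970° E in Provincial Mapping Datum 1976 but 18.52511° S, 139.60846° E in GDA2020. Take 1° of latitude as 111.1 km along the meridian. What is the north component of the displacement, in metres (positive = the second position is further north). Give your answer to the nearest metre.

Δφ = -18.52511° − -18.52666° = +0.00155°; Δλ = 139.60846° − 139.60970° = -0.00124°.
ΔN = Δφ × 111100 = 172.2 m; ΔE = Δλ × 111100 × cos(-18.52666°) = -0.00124 × 111100 × 0.948176 = -130.6 m.

ΔN = 172 m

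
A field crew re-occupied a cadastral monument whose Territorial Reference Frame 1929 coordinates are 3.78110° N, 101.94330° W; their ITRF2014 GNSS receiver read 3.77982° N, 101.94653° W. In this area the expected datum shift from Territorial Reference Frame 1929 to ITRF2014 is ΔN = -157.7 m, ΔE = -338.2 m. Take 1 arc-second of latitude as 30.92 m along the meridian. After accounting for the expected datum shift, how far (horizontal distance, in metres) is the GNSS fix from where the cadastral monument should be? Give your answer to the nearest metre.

Observed coordinate differences: Δφ = -0.00128°, Δλ = -0.00323°.
Converting to metres (1° lat = 111312 m, cos φ = 0.997823): observed ΔN = -142.5 m, observed ΔE = -358.8 m.
Subtracting the expected shift leaves a residual of -142.5 − (-157.7) = 15.2 m north and -358.8 − (-338.2) = -20.6 m east.
Residual distance = √(15.2² + (-20.6)²) = 25.6 m.

26 m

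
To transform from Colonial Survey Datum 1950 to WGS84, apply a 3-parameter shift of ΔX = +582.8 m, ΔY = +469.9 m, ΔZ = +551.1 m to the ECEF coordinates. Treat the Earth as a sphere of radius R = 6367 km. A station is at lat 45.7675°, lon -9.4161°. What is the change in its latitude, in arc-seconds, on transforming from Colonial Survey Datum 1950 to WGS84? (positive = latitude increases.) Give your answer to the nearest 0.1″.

sin φ = 0.716515, cos φ = 0.697572, sin λ = -0.163603, cos λ = 0.986526.
North component: ΔN = −sin φ cos λ·ΔX − sin φ sin λ·ΔY + cos φ·ΔZ = −(0.716515)(0.986526)(582.8) − (0.716515)(-0.163603)(469.9) + (0.697572)(551.1) = 27.56 m.
1° of latitude spans πR/180 = 111125 m, so Δφ = 27.56 / 111125 × 3600 = 0.893″.

Δφ = 0.9″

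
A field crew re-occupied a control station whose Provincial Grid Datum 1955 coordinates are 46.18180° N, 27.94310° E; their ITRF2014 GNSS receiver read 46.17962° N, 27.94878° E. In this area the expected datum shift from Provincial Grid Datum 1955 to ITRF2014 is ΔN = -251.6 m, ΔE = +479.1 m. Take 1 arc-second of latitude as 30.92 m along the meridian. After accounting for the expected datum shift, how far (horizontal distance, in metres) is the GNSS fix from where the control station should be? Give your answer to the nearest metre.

42 m

Observed coordinate differences: Δφ = -0.00218°, Δλ = +0.00568°.
Converting to metres (1° lat = 111312 m, cos φ = 0.692372): observed ΔN = -242.7 m, observed ΔE = 437.8 m.
Subtracting the expected shift leaves a residual of -242.7 − (-251.6) = 8.9 m north and 437.8 − (479.1) = -41.3 m east.
Residual distance = √(8.9² + (-41.3)²) = 42.3 m.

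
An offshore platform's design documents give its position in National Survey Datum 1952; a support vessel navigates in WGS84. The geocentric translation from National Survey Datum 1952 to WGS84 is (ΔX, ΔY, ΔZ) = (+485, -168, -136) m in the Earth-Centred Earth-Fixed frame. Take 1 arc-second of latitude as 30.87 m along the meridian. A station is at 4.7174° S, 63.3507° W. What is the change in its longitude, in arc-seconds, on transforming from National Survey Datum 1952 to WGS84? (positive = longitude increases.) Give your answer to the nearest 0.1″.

sin φ = -0.082241, cos φ = 0.996612, sin λ = -0.893769, cos λ = 0.448528.
East component: ΔE = −sin λ·ΔX + cos λ·ΔY = −(-0.893769)(485) + (0.448528)(-168) = 358.13 m.
1° of latitude spans 3600 × 30.87 = 111132 m; at latitude φ, 1° of longitude spans that × cos φ = 110755.5 m, so Δλ = 358.13 / 110755.5 × 3600 = 11.641″.

Δλ = 11.6″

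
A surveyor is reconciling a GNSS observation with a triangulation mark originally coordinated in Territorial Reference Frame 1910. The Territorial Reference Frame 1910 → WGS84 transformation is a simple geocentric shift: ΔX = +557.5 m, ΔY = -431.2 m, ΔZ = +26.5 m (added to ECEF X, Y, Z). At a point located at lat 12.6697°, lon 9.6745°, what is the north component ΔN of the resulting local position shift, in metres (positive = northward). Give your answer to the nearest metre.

The local north axis is (−sin φ cos λ, −sin φ sin λ, cos φ), giving ΔN = -120.538 + 15.893 + 25.855 = -78.79 m.

ΔN = -79 m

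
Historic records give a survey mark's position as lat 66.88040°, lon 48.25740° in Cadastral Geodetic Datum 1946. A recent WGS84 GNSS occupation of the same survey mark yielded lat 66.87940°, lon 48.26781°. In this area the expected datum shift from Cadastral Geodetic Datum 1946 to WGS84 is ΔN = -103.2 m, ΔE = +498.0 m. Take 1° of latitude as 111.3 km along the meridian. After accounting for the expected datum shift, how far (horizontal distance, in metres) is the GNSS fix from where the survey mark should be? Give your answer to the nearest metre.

Observed coordinate differences: Δφ = -0.00100°, Δλ = +0.01041°.
Converting to metres (1° lat = 111300 m, cos φ = 0.392652): observed ΔN = -111.3 m, observed ΔE = 454.9 m.
Subtracting the expected shift leaves a residual of -111.3 − (-103.2) = -8.1 m north and 454.9 − (498.0) = -43.1 m east.
Residual distance = √((-8.1)² + (-43.1)²) = 43.8 m.

44 m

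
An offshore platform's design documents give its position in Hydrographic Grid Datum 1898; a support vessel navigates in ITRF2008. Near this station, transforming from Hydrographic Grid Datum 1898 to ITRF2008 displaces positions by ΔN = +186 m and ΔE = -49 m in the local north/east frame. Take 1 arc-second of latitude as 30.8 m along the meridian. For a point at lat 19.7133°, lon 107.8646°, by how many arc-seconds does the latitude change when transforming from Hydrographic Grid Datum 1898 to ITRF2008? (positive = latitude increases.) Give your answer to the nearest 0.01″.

Δφ = 6.04″

1″ of latitude = 30.80 m, so Δφ = 186.0 / 30.80 = 6.039″.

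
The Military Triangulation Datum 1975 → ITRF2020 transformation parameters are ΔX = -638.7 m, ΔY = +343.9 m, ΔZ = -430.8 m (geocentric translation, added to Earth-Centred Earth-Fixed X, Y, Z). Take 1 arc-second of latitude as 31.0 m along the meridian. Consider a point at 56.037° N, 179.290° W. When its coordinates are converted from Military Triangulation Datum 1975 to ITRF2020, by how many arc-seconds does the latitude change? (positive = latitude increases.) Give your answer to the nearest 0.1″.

Δφ = -24.7″

sin φ = 0.829399, cos φ = 0.558657, sin λ = -0.012392, cos λ = -0.999923.
North component: ΔN = −sin φ cos λ·ΔX − sin φ sin λ·ΔY + cos φ·ΔZ = −(0.829399)(-0.999923)(-638.7) − (0.829399)(-0.012392)(343.9) + (0.558657)(-430.8) = -766.83 m.
1° of latitude spans 3600 × 31.00 = 111600 m, so Δφ = -766.83 / 111600 × 3600 = -24.736″.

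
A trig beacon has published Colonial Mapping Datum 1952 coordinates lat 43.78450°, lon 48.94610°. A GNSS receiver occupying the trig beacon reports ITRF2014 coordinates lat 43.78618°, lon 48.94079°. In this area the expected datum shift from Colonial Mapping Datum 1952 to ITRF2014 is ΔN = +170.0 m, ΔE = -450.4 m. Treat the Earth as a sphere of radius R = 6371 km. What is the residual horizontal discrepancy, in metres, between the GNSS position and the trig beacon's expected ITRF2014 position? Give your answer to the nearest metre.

29 m

Observed coordinate differences: Δφ = +0.00168°, Δλ = -0.00531°.
Converting to metres (1° lat = 111195 m, cos φ = 0.721947): observed ΔN = 186.8 m, observed ΔE = -426.3 m.
Subtracting the expected shift leaves a residual of 186.8 − (170.0) = 16.8 m north and -426.3 − (-450.4) = 24.1 m east.
Residual distance = √(16.8² + 24.1²) = 29.4 m.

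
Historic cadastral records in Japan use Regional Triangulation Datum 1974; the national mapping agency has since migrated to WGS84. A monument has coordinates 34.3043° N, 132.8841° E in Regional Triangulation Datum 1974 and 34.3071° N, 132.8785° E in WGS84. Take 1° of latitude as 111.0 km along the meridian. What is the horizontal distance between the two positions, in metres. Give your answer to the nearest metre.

Δφ = 34.3071° − 34.3043° = +0.0028°; Δλ = 132.8785° − 132.8841° = -0.0056°.
ΔN = Δφ × 111000 = 310.8 m; ΔE = Δλ × 111000 × cos(34.3043°) = -0.0056 × 111000 × 0.826056 = -513.5 m.
Distance = √(ΔE² + ΔN²) = √((-513.5)² + 310.8²) = 600.2 m.

600 m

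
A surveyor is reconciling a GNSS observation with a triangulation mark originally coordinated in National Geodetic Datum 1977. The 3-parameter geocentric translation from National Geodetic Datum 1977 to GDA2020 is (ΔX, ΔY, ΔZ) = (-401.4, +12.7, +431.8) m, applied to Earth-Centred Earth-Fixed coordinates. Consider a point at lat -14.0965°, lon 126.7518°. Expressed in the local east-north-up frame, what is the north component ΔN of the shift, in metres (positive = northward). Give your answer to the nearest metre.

ΔN = 480 m

At φ = -14.0965°, λ = 126.7518°: sin φ = -0.243556, cos φ = 0.969887, sin λ = 0.801235, cos λ = -0.598350.
ΔN = −sin φ cos λ·ΔX − sin φ sin λ·ΔY + cos φ·ΔZ = −(-0.243556)(-0.598350)(-401.4) − (-0.243556)(0.801235)(12.7) + (0.969887)(431.8) = 479.77 m.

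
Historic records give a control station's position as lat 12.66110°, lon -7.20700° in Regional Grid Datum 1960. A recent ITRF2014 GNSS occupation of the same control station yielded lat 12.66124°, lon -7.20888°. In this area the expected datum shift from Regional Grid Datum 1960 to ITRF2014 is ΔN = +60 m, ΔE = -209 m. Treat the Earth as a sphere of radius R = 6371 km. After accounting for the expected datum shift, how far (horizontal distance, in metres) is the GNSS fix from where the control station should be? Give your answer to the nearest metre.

45 m

Observed coordinate differences: Δφ = +0.00014°, Δλ = -0.00188°.
Converting to metres (1° lat = 111195 m, cos φ = 0.975684): observed ΔN = 15.6 m, observed ΔE = -204.0 m.
Subtracting the expected shift leaves a residual of 15.6 − (60) = -44.4 m north and -204.0 − (-209) = 5.0 m east.
Residual distance = √((-44.4)² + 5.0²) = 44.7 m.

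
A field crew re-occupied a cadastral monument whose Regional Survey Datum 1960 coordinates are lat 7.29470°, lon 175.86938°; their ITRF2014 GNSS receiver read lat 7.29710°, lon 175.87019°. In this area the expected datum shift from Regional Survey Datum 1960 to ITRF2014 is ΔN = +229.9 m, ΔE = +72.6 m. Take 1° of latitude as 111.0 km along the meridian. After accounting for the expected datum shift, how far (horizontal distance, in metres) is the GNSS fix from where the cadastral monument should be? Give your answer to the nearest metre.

Observed coordinate differences: Δφ = +0.00240°, Δλ = +0.00081°.
Converting to metres (1° lat = 111000 m, cos φ = 0.991906): observed ΔN = 266.4 m, observed ΔE = 89.2 m.
Subtracting the expected shift leaves a residual of 266.4 − (229.9) = 36.5 m north and 89.2 − (72.6) = 16.6 m east.
Residual distance = √(36.5² + 16.6²) = 40.1 m.

40 m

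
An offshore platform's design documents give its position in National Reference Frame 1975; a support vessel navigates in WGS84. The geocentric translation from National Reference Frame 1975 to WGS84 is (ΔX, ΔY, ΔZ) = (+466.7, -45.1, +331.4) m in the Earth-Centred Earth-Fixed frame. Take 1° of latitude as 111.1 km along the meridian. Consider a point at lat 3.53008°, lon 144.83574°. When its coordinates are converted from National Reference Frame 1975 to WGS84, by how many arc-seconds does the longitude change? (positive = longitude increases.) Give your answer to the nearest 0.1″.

Δλ = -7.5″

sin φ = 0.061573, cos φ = 0.998103, sin λ = 0.575922, cos λ = -0.817504.
East component: ΔE = −sin λ·ΔX + cos λ·ΔY = −(0.575922)(466.7) + (-0.817504)(-45.1) = -231.91 m.
1° of latitude spans 111100 m; at latitude φ, 1° of longitude spans that × cos φ = 110889.2 m, so Δλ = -231.91 / 110889.2 × 3600 = -7.529″.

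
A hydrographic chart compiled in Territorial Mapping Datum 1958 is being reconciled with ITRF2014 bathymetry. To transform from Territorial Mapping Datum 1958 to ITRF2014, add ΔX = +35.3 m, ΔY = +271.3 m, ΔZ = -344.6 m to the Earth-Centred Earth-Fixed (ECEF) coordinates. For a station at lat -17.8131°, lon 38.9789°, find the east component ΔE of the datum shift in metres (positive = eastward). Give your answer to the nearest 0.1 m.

At φ = -17.8131°, λ = 38.9789°: sin φ = -0.305913, cos φ = 0.952059, sin λ = 0.629034, cos λ = 0.777378.
ΔE = −sin λ·ΔX + cos λ·ΔY = −(0.629034)·(35.3) + (0.777378)·(271.3) = 188.70 m.

ΔE = 188.7 m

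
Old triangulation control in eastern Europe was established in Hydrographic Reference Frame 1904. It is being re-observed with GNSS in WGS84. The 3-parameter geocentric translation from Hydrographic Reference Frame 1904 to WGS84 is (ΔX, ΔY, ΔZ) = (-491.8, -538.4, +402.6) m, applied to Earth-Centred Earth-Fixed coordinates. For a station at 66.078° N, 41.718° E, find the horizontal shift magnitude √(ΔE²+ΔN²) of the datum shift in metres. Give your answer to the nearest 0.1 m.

829.7 m

The local east axis at (φ, λ) is (−sin λ, cos λ, 0), so ΔE = −sin(41.718°)·(-491.8) + cos(41.718°)·(-538.4) = -74.60 m.
The local north axis is (−sin φ cos λ, −sin φ sin λ, cos φ), giving ΔN = 335.560 + 327.509 + 163.251 = 826.32 m.
Horizontal magnitude = √(ΔE² + ΔN²) = √((-74.60)² + 826.32²) = 829.68 m.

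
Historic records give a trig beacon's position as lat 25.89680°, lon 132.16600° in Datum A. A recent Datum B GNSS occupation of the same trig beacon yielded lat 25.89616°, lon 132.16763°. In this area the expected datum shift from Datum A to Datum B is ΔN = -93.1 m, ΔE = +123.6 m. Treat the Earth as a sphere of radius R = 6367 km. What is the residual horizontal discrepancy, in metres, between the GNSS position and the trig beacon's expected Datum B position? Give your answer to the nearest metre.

45 m

Observed coordinate differences: Δφ = -0.00064°, Δλ = +0.00163°.
Converting to metres (1° lat = 111125 m, cos φ = 0.899582): observed ΔN = -71.1 m, observed ΔE = 162.9 m.
Subtracting the expected shift leaves a residual of -71.1 − (-93.1) = 22.0 m north and 162.9 − (123.6) = 39.3 m east.
Residual distance = √(22.0² + 39.3²) = 45.1 m.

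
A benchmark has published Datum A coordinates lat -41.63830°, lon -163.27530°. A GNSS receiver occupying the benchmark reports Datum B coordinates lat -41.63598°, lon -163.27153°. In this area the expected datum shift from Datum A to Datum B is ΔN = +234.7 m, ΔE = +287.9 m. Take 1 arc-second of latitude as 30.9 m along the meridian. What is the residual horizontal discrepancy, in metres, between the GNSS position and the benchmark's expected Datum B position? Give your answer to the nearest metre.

Observed coordinate differences: Δφ = +0.00232°, Δλ = +0.00377°.
Converting to metres (1° lat = 111240 m, cos φ = 0.747354): observed ΔN = 258.1 m, observed ΔE = 313.4 m.
Subtracting the expected shift leaves a residual of 258.1 − (234.7) = 23.4 m north and 313.4 − (287.9) = 25.5 m east.
Residual distance = √(23.4² + 25.5²) = 34.6 m.

35 m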